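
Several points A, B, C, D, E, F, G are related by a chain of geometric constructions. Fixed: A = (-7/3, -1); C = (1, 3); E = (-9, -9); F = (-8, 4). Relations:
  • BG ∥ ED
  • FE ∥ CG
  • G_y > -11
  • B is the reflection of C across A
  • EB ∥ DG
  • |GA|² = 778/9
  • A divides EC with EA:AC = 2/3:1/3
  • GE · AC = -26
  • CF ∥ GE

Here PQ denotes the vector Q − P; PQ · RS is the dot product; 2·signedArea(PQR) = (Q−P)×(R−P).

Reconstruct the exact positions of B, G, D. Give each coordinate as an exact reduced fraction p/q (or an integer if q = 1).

1. B_x = -17/3  [B is the reflection of C across A]
2. B_y = -5  [B is the reflection of C across A]
   → B = (-17/3, -5)
3. G_x = 0  [CF ∥ GE ∩ FE ∥ CG]
4. G_y = -10  [CF ∥ GE ∩ FE ∥ CG]
   → G = (0, -10)
5. D_x = -10/3  [EB ∥ DG ∩ BG ∥ ED]
6. D_y = -14  [EB ∥ DG ∩ BG ∥ ED]
   → D = (-10/3, -14)

B = (-17/3, -5)
D = (-10/3, -14)
G = (0, -10)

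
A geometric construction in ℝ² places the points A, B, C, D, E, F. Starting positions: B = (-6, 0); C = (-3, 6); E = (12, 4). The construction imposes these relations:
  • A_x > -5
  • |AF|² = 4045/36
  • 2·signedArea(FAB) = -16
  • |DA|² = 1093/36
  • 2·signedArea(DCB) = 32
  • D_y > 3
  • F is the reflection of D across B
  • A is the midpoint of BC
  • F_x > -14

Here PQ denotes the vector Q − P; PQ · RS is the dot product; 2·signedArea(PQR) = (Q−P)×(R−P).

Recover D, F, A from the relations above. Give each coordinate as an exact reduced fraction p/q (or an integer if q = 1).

1. A_x = -9/2  [A is the midpoint of BC]
2. A_y = 3  [A is the midpoint of BC]
   → A = (-9/2, 3)
3. D_x = 1  [line 6·x + -3·y + 4 = 0 ∩ |DA|² = 1093/36]
4. D_y = 10/3  [line 6·x + -3·y + 4 = 0 ∩ |DA|² = 1093/36]
   → D = (1, 10/3)
5. F_x = -13  [F is the reflection of D across B]
6. F_y = -10/3  [F is the reflection of D across B]
   → F = (-13, -10/3)

A = (-9/2, 3)
D = (1, 10/3)
F = (-13, -10/3)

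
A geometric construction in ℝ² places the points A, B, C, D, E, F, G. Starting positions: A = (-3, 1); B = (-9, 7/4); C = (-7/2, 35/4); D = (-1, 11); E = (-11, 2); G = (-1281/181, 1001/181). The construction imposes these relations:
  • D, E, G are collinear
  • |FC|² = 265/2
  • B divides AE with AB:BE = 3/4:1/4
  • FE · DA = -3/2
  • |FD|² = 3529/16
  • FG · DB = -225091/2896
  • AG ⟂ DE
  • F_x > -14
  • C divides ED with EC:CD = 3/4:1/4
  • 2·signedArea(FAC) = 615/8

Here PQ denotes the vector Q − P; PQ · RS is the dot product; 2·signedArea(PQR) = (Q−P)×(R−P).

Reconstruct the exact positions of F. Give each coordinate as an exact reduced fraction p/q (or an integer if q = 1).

1. F_x = -13  [FE · DA = -3/2 ∩ 2·signedArea(FAC) = 615/8]
2. F_y = 9/4  [FE · DA = -3/2 ∩ 2·signedArea(FAC) = 615/8]
   → F = (-13, 9/4)

F = (-13, 9/4)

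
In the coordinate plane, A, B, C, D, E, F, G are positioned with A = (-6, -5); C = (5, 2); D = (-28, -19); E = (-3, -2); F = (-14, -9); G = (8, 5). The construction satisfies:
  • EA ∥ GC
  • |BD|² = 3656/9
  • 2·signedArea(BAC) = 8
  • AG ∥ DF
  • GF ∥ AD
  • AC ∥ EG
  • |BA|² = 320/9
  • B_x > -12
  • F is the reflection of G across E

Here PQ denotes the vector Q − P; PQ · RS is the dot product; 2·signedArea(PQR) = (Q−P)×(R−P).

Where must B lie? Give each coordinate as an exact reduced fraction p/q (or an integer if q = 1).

B = (-34/3, -23/3)

1. B_x = -34/3  [line -7·x + 11·y + 5 = 0 ∩ |BD|² = 3656/9]
2. B_y = -23/3  [line -7·x + 11·y + 5 = 0 ∩ |BD|² = 3656/9]
   → B = (-34/3, -23/3)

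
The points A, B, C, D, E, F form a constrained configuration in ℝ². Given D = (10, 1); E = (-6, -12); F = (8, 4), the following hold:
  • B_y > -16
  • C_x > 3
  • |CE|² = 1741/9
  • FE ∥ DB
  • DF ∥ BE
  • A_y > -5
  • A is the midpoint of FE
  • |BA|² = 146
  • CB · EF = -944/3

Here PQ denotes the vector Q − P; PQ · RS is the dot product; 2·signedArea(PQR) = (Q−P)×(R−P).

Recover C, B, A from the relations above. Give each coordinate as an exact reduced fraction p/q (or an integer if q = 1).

1. B_x = -4  [DF ∥ BE ∩ FE ∥ DB]
2. B_y = -15  [DF ∥ BE ∩ FE ∥ DB]
   → B = (-4, -15)
3. A_x = 1  [A is the midpoint of FE]
4. A_y = -4  [A is the midpoint of FE]
   → A = (1, -4)
5. C_x = 4  [line -14·x + -16·y + 56/3 = 0 ∩ |CE|² = 1741/9]
6. C_y = -7/3  [line -14·x + -16·y + 56/3 = 0 ∩ |CE|² = 1741/9]
   → C = (4, -7/3)

A = (1, -4)
B = (-4, -15)
C = (4, -7/3)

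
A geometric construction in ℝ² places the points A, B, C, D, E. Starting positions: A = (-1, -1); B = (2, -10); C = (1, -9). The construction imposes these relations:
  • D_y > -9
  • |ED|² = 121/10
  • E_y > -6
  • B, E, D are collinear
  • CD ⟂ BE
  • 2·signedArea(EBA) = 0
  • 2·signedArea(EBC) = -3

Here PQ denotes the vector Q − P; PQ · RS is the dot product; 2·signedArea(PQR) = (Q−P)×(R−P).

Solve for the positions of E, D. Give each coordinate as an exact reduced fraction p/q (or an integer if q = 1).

D = (8/5, -44/5)
E = (1/2, -11/2)

1. E_x = 1/2  [2·signedArea(EBA) = 0 ∩ 2·signedArea(EBC) = -3]
2. E_y = -11/2  [2·signedArea(EBA) = 0 ∩ 2·signedArea(EBC) = -3]
   → E = (1/2, -11/2)
3. D_x = 8/5  [B, E, D are collinear ∩ CD ⟂ BE]
4. D_y = -44/5  [B, E, D are collinear ∩ CD ⟂ BE]
   → D = (8/5, -44/5)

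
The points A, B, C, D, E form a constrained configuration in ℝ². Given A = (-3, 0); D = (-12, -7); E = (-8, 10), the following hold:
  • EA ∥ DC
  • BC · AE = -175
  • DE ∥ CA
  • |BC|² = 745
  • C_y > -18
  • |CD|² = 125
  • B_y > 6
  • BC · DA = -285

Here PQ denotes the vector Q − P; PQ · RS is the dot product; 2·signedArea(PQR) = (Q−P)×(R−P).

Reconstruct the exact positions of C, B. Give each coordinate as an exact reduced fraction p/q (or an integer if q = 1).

B = (6, 7)
C = (-7, -17)

1. C_x = -7  [DE ∥ CA ∩ EA ∥ DC]
2. C_y = -17  [DE ∥ CA ∩ EA ∥ DC]
   → C = (-7, -17)
3. B_x = 6  [BC · AE = -175 ∩ BC · DA = -285]
4. B_y = 7  [BC · AE = -175 ∩ BC · DA = -285]
   → B = (6, 7)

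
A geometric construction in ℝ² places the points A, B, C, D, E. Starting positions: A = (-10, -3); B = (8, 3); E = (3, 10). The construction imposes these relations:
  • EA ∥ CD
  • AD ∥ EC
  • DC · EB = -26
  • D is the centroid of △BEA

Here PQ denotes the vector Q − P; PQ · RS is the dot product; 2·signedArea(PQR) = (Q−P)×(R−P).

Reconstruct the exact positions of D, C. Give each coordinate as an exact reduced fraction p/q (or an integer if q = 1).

1. D_x = 1/3  [D is the centroid of △BEA]
2. D_y = 10/3  [D is the centroid of △BEA]
   → D = (1/3, 10/3)
3. C_x = 40/3  [EA ∥ CD ∩ AD ∥ EC]
4. C_y = 49/3  [EA ∥ CD ∩ AD ∥ EC]
   → C = (40/3, 49/3)

C = (40/3, 49/3)
D = (1/3, 10/3)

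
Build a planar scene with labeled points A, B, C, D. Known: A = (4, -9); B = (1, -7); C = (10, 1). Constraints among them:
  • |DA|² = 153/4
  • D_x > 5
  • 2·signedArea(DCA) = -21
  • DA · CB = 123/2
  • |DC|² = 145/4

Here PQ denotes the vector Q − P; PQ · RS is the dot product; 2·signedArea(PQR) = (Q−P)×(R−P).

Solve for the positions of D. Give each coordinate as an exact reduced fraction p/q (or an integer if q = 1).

D = (11/2, -3)

1. D_x = 11/2  [2·signedArea(DCA) = -21 ∩ DA · CB = 123/2]
2. D_y = -3  [2·signedArea(DCA) = -21 ∩ DA · CB = 123/2]
   → D = (11/2, -3)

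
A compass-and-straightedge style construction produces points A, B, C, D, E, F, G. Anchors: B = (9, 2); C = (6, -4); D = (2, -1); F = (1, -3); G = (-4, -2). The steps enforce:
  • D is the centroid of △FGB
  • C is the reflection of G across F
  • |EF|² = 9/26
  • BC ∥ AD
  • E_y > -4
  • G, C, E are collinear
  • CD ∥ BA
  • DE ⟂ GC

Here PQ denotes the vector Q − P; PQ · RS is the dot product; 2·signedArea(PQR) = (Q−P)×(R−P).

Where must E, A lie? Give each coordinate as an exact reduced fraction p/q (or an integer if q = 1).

1. E_x = 41/26  [G, C, E are collinear ∩ DE ⟂ GC]
2. E_y = -81/26  [G, C, E are collinear ∩ DE ⟂ GC]
   → E = (41/26, -81/26)
3. A_x = 5  [BC ∥ AD ∩ CD ∥ BA]
4. A_y = 5  [BC ∥ AD ∩ CD ∥ BA]
   → A = (5, 5)

A = (5, 5)
E = (41/26, -81/26)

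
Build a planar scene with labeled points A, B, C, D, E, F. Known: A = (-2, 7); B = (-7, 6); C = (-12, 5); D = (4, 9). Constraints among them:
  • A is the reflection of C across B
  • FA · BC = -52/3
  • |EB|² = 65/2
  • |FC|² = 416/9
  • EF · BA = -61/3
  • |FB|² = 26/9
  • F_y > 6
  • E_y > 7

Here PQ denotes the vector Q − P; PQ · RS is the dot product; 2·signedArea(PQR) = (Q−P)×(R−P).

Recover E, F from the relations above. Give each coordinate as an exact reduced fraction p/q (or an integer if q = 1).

1. F_x = -16/3  [line 5·x + 1·y + 61/3 = 0 ∩ |FB|² = 26/9]
2. F_y = 19/3  [line 5·x + 1·y + 61/3 = 0 ∩ |FB|² = 26/9]
   → F = (-16/3, 19/3)
3. E_x = -3/2  [line -5·x + -1·y + 0 = 0 ∩ |EB|² = 65/2]
4. E_y = 15/2  [line -5·x + -1·y + 0 = 0 ∩ |EB|² = 65/2]
   → E = (-3/2, 15/2)

E = (-3/2, 15/2)
F = (-16/3, 19/3)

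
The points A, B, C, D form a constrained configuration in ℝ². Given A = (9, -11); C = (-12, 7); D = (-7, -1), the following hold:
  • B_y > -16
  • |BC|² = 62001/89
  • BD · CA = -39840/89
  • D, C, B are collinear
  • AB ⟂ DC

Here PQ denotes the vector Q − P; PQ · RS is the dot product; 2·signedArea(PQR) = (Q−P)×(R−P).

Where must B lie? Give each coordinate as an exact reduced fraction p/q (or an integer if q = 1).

B = (177/89, -1369/89)

1. B_x = 177/89  [D, C, B are collinear ∩ AB ⟂ DC]
2. B_y = -1369/89  [D, C, B are collinear ∩ AB ⟂ DC]
   → B = (177/89, -1369/89)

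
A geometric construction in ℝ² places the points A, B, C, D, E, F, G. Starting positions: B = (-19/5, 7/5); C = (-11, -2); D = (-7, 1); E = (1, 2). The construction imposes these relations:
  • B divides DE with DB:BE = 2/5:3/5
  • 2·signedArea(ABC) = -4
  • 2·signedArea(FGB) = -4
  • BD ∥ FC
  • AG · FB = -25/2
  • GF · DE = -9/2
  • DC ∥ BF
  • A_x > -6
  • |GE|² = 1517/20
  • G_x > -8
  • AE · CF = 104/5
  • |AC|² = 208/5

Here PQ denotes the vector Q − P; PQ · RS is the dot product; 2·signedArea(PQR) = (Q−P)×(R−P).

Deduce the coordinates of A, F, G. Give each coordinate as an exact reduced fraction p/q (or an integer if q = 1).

1. A_x = -27/5  [line 17/5·x + -36/5·y + 27 = 0 ∩ |AC|² = 208/5]
2. A_y = 6/5  [line 17/5·x + -36/5·y + 27 = 0 ∩ |AC|² = 208/5]
   → A = (-27/5, 6/5)
3. F_x = -39/5  [AE · CF = 104/5 ∩ BD ∥ FC]
4. F_y = -8/5  [AE · CF = 104/5 ∩ BD ∥ FC]
   → F = (-39/5, -8/5)
5. G_x = -37/5  [GF · DE = -9/2 ∩ 2·signedArea(FGB) = -4]
6. G_y = -3/10  [GF · DE = -9/2 ∩ 2·signedArea(FGB) = -4]
   → G = (-37/5, -3/10)

A = (-27/5, 6/5)
F = (-39/5, -8/5)
G = (-37/5, -3/10)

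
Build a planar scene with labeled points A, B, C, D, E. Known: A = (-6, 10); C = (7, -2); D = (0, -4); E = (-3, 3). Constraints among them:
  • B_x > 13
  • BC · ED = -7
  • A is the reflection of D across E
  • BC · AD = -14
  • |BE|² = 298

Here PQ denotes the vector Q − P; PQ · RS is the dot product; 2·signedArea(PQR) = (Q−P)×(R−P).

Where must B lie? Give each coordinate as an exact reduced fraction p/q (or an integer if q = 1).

1. B_x = 14  [line -6·x + 14·y + 84 = 0 ∩ |BE|² = 298]
2. B_y = 0  [line -6·x + 14·y + 84 = 0 ∩ |BE|² = 298]
   → B = (14, 0)

B = (14, 0)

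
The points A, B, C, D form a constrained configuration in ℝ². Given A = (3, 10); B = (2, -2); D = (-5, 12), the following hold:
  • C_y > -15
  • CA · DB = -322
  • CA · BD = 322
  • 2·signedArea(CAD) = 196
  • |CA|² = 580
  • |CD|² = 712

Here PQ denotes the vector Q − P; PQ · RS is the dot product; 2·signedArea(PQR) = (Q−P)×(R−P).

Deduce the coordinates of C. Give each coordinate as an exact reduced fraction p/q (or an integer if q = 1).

C = (1, -14)

1. C_x = 1  [2·signedArea(CAD) = 196 ∩ CA · DB = -322]
2. C_y = -14  [2·signedArea(CAD) = 196 ∩ CA · DB = -322]
   → C = (1, -14)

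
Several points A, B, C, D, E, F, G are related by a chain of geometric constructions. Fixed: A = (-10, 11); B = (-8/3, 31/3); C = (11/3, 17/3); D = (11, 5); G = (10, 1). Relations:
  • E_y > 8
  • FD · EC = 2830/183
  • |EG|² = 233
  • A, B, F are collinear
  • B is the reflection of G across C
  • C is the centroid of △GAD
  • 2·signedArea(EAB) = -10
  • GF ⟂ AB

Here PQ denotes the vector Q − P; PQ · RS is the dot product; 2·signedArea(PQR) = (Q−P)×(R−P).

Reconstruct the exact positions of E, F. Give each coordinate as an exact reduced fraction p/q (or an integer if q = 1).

E = (-3, 9)
F = (655/61, 556/61)

1. E_x = -3  [line 2/3·x + 22/3·y + -64 = 0 ∩ |EG|² = 233]
2. E_y = 9  [line 2/3·x + 22/3·y + -64 = 0 ∩ |EG|² = 233]
   → E = (-3, 9)
3. F_x = 655/61  [A, B, F are collinear ∩ GF ⟂ AB]
4. F_y = 556/61  [A, B, F are collinear ∩ GF ⟂ AB]
   → F = (655/61, 556/61)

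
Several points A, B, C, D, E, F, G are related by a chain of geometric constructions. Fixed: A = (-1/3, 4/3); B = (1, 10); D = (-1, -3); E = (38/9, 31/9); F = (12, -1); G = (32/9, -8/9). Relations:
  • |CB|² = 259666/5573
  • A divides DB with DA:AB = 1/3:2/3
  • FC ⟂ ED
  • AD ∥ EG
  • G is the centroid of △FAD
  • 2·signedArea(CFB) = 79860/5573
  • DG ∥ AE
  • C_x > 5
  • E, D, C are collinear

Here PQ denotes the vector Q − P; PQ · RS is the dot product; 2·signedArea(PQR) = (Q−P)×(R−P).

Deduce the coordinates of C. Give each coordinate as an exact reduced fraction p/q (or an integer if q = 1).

1. C_x = 28596/5573  [E, D, C are collinear ∩ FC ⟂ ED]
2. C_y = 25447/5573  [E, D, C are collinear ∩ FC ⟂ ED]
   → C = (28596/5573, 25447/5573)

C = (28596/5573, 25447/5573)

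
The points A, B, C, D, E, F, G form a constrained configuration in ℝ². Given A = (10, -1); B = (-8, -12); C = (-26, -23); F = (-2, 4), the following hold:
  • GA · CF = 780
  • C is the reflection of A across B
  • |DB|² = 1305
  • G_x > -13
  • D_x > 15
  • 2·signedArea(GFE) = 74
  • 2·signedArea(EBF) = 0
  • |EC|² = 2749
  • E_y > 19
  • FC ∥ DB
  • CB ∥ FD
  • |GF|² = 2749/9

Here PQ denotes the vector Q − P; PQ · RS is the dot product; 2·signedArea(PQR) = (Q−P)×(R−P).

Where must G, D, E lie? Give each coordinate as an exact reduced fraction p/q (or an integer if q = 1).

1. G_x = -12  [line -24·x + -27·y + -567 = 0 ∩ |GF|² = 2749/9]
2. G_y = -31/3  [line -24·x + -27·y + -567 = 0 ∩ |GF|² = 2749/9]
   → G = (-12, -31/3)
3. D_x = 16  [FC ∥ DB ∩ CB ∥ FD]
4. D_y = 15  [FC ∥ DB ∩ CB ∥ FD]
   → D = (16, 15)
5. E_x = 4  [2·signedArea(GFE) = 74 ∩ 2·signedArea(EBF) = 0]
6. E_y = 20  [2·signedArea(GFE) = 74 ∩ 2·signedArea(EBF) = 0]
   → E = (4, 20)

D = (16, 15)
E = (4, 20)
G = (-12, -31/3)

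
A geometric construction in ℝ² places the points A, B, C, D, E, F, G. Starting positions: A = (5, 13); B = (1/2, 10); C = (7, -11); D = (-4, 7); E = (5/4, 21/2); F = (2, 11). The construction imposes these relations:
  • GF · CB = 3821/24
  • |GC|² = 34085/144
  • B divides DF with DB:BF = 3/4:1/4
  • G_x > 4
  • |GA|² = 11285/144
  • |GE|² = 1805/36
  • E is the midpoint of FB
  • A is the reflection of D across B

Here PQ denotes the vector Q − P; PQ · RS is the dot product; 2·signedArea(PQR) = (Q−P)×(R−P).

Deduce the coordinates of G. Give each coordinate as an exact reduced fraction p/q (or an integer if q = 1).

1. G_x = 53/12  [line 13/2·x + -21·y + 1411/24 = 0 ∩ |GC|² = 34085/144]
2. G_y = 25/6  [line 13/2·x + -21·y + 1411/24 = 0 ∩ |GC|² = 34085/144]
   → G = (53/12, 25/6)

G = (53/12, 25/6)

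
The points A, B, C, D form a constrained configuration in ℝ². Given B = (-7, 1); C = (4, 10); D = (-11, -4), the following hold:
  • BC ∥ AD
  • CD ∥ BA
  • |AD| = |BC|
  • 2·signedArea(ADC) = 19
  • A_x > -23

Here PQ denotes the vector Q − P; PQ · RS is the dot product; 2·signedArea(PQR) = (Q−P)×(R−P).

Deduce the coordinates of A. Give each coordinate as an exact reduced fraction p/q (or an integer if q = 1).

1. A_x = -22  [BC ∥ AD ∩ CD ∥ BA]
2. A_y = -13  [BC ∥ AD ∩ CD ∥ BA]
   → A = (-22, -13)

A = (-22, -13)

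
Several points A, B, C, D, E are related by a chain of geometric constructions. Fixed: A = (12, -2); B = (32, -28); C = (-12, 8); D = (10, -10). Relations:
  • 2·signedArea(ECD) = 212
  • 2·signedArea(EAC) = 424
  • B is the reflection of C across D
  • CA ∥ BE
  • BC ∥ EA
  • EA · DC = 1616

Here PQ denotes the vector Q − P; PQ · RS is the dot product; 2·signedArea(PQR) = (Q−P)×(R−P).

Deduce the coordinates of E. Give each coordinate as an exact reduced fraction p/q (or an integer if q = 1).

E = (56, -38)

1. E_x = 56  [BC ∥ EA ∩ CA ∥ BE]
2. E_y = -38  [BC ∥ EA ∩ CA ∥ BE]
   → E = (56, -38)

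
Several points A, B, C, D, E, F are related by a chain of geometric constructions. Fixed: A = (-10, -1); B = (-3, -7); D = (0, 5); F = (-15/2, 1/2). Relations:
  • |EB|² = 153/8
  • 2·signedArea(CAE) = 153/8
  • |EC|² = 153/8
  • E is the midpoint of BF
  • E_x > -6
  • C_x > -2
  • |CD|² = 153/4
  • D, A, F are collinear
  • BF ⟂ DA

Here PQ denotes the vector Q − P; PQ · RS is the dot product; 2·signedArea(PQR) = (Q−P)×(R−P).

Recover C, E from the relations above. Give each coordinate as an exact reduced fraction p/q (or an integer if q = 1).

C = (-3/2, -1)
E = (-21/4, -13/4)

1. E_x = -21/4  [E is the midpoint of BF]
2. E_y = -13/4  [E is the midpoint of BF]
   → E = (-21/4, -13/4)
3. C_x = -3/2  [line 9/4·x + 19/4·y + 65/8 = 0 ∩ |CD|² = 153/4]
4. C_y = -1  [line 9/4·x + 19/4·y + 65/8 = 0 ∩ |CD|² = 153/4]
   → C = (-3/2, -1)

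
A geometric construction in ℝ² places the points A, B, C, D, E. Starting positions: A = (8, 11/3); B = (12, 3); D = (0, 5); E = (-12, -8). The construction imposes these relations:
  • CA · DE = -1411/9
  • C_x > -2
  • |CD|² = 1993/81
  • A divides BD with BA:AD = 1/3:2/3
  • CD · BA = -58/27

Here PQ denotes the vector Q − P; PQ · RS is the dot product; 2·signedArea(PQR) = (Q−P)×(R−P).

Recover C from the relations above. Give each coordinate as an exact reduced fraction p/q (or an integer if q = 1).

1. C_x = -4/3  [CD · BA = -58/27 ∩ CA · DE = -1411/9]
2. C_y = 2/9  [CD · BA = -58/27 ∩ CA · DE = -1411/9]
   → C = (-4/3, 2/9)

C = (-4/3, 2/9)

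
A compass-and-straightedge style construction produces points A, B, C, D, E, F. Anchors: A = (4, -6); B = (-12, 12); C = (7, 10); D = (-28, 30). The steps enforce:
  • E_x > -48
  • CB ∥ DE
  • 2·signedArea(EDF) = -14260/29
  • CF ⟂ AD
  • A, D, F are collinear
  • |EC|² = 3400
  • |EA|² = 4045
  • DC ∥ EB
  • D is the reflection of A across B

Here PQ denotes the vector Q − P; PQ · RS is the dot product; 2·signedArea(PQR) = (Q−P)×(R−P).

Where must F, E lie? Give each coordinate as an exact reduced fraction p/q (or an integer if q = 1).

E = (-47, 32)
F = (-76/29, 42/29)

1. F_x = -76/29  [A, D, F are collinear ∩ CF ⟂ AD]
2. F_y = 42/29  [A, D, F are collinear ∩ CF ⟂ AD]
   → F = (-76/29, 42/29)
3. E_x = -47  [DC ∥ EB ∩ CB ∥ DE]
4. E_y = 32  [DC ∥ EB ∩ CB ∥ DE]
   → E = (-47, 32)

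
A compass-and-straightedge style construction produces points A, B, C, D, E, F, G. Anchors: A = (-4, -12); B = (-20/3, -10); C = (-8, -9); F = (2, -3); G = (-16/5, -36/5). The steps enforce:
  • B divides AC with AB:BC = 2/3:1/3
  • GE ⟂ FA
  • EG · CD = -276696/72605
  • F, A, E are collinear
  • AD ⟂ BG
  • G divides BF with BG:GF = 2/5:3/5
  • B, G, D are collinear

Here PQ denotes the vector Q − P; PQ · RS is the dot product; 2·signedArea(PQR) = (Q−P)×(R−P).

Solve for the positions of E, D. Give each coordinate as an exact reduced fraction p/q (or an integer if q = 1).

D = (-6736/1117, -10596/1117)
E = (-20/13, -108/13)

1. E_x = -20/13  [F, A, E are collinear ∩ GE ⟂ FA]
2. E_y = -108/13  [F, A, E are collinear ∩ GE ⟂ FA]
   → E = (-20/13, -108/13)
3. D_x = -6736/1117  [B, G, D are collinear ∩ AD ⟂ BG]
4. D_y = -10596/1117  [B, G, D are collinear ∩ AD ⟂ BG]
   → D = (-6736/1117, -10596/1117)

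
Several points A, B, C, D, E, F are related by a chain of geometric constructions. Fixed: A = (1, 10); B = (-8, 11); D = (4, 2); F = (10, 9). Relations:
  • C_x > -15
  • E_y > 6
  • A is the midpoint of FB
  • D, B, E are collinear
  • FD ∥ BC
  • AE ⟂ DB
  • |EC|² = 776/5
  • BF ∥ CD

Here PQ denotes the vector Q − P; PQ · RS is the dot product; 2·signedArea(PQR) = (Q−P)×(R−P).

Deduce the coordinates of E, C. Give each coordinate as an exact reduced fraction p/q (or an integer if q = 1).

C = (-14, 4)
E = (-44/25, 158/25)

1. E_x = -44/25  [D, B, E are collinear ∩ AE ⟂ DB]
2. E_y = 158/25  [D, B, E are collinear ∩ AE ⟂ DB]
   → E = (-44/25, 158/25)
3. C_x = -14  [BF ∥ CD ∩ FD ∥ BC]
4. C_y = 4  [BF ∥ CD ∩ FD ∥ BC]
   → C = (-14, 4)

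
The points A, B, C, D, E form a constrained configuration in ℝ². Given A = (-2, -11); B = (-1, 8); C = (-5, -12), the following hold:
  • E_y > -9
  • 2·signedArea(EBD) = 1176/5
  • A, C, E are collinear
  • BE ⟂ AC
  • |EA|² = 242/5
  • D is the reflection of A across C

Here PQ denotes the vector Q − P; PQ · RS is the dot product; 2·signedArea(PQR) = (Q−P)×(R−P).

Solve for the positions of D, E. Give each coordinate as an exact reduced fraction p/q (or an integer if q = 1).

D = (-8, -13)
E = (23/5, -44/5)

1. D_x = -8  [D is the reflection of A across C]
2. D_y = -13  [D is the reflection of A across C]
   → D = (-8, -13)
3. E_x = 23/5  [A, C, E are collinear ∩ BE ⟂ AC]
4. E_y = -44/5  [A, C, E are collinear ∩ BE ⟂ AC]
   → E = (23/5, -44/5)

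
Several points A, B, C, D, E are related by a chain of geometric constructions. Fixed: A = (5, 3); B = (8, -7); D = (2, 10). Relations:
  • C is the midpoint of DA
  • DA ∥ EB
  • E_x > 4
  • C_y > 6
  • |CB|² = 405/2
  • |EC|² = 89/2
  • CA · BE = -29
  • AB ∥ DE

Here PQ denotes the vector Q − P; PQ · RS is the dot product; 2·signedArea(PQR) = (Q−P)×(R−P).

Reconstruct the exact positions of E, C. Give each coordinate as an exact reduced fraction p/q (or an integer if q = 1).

C = (7/2, 13/2)
E = (5, 0)

1. E_x = 5  [DA ∥ EB ∩ AB ∥ DE]
2. E_y = 0  [DA ∥ EB ∩ AB ∥ DE]
   → E = (5, 0)
3. C_x = 7/2  [C is the midpoint of DA]
4. C_y = 13/2  [C is the midpoint of DA]
   → C = (7/2, 13/2)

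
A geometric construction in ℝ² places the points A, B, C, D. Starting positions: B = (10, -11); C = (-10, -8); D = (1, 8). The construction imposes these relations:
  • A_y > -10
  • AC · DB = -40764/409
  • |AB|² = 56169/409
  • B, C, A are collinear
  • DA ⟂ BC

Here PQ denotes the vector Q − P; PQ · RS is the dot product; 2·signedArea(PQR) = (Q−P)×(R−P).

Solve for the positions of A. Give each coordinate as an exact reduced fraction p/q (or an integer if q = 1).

A = (-650/409, -3788/409)

1. A_x = -650/409  [B, C, A are collinear ∩ DA ⟂ BC]
2. A_y = -3788/409  [B, C, A are collinear ∩ DA ⟂ BC]
   → A = (-650/409, -3788/409)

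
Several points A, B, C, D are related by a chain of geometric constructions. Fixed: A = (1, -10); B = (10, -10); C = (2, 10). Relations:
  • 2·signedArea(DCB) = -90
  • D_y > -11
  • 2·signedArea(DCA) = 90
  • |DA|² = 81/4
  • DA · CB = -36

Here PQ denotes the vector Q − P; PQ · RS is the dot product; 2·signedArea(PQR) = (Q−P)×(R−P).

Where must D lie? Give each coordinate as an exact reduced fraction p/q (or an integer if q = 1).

D = (11/2, -10)

1. D_x = 11/2  [2·signedArea(DCA) = 90 ∩ 2·signedArea(DCB) = -90]
2. D_y = -10  [2·signedArea(DCA) = 90 ∩ 2·signedArea(DCB) = -90]
   → D = (11/2, -10)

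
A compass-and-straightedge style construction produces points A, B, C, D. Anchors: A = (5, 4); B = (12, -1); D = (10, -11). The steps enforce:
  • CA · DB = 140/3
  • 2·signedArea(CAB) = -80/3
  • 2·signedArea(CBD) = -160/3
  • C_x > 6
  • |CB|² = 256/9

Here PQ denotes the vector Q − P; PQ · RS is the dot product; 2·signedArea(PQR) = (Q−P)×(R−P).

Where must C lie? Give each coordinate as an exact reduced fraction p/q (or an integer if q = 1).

C = (20/3, -1)

1. C_x = 20/3  [2·signedArea(CAB) = -80/3 ∩ CA · DB = 140/3]
2. C_y = -1  [2·signedArea(CAB) = -80/3 ∩ CA · DB = 140/3]
   → C = (20/3, -1)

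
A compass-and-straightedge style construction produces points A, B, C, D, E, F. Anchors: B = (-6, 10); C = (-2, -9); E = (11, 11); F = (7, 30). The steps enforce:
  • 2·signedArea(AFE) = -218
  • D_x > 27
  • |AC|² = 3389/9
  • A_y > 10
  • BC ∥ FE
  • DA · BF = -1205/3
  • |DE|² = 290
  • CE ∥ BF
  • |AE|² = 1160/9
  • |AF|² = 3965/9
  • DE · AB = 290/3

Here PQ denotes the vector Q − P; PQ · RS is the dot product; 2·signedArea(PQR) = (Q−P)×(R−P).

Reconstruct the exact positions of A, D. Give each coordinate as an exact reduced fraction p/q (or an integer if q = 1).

1. A_x = -1/3  [line 19·x + 4·y + -35 = 0 ∩ |AC|² = 3389/9]
2. A_y = 31/3  [line 19·x + 4·y + -35 = 0 ∩ |AC|² = 3389/9]
   → A = (-1/3, 31/3)
3. D_x = 28  [DA · BF = -1205/3 ∩ DE · AB = 290/3]
4. D_y = 12  [DA · BF = -1205/3 ∩ DE · AB = 290/3]
   → D = (28, 12)

A = (-1/3, 31/3)
D = (28, 12)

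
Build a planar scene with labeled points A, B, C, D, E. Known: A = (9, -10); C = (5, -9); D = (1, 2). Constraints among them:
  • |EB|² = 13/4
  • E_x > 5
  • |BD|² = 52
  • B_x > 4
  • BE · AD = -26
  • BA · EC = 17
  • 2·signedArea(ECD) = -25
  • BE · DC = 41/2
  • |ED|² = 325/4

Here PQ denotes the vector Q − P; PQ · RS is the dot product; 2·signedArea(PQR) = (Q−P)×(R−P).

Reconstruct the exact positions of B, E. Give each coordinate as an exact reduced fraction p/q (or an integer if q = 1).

1. E_x = 6  [line -11·x + -4·y + 44 = 0 ∩ |ED|² = 325/4]
2. E_y = -11/2  [line -11·x + -4·y + 44 = 0 ∩ |ED|² = 325/4]
   → E = (6, -11/2)
3. B_x = 5  [BE · AD = -26 ∩ BE · DC = 41/2]
4. B_y = -4  [BE · AD = -26 ∩ BE · DC = 41/2]
   → B = (5, -4)

B = (5, -4)
E = (6, -11/2)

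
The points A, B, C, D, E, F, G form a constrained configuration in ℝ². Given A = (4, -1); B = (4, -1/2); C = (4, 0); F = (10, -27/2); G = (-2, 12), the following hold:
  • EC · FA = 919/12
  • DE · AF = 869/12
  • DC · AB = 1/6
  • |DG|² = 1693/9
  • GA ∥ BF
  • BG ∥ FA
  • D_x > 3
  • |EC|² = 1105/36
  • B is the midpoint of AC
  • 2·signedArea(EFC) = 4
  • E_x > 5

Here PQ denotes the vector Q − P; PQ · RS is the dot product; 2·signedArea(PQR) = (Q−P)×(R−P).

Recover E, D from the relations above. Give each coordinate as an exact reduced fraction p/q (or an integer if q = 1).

D = (4, -1/3)
E = (6, -31/6)

1. E_x = 6  [2·signedArea(EFC) = 4 ∩ EC · FA = 919/12]
2. E_y = -31/6  [2·signedArea(EFC) = 4 ∩ EC · FA = 919/12]
   → E = (6, -31/6)
3. D_x = 4  [DC · AB = 1/6 ∩ DE · AF = 869/12]
4. D_y = -1/3  [DC · AB = 1/6 ∩ DE · AF = 869/12]
   → D = (4, -1/3)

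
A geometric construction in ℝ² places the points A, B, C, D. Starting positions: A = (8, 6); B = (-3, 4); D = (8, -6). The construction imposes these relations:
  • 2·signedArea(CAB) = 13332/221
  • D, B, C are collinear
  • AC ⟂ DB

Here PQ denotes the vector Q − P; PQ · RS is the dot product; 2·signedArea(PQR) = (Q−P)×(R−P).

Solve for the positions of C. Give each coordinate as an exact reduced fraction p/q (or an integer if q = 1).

C = (448/221, -126/221)

1. C_x = 448/221  [D, B, C are collinear ∩ AC ⟂ DB]
2. C_y = -126/221  [D, B, C are collinear ∩ AC ⟂ DB]
   → C = (448/221, -126/221)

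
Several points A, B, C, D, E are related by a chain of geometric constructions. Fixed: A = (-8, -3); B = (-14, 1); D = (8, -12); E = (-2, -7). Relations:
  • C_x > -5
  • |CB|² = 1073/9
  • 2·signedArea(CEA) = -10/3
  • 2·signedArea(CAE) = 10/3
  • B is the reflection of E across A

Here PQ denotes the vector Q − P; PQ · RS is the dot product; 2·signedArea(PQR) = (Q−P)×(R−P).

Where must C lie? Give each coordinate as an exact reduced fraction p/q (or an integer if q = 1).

C = (-14/3, -14/3)

1. C_x = -14/3  [line 4·x + 6·y + 140/3 = 0 ∩ |CB|² = 1073/9]
2. C_y = -14/3  [line 4·x + 6·y + 140/3 = 0 ∩ |CB|² = 1073/9]
   → C = (-14/3, -14/3)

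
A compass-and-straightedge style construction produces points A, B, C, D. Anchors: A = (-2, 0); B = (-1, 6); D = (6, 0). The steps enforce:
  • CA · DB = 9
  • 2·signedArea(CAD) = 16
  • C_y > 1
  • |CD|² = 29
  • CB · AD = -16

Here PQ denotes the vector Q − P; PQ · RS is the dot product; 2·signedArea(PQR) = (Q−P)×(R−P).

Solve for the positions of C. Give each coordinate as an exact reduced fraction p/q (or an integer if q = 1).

C = (1, 2)

1. C_x = 1  [CA · DB = 9 ∩ 2·signedArea(CAD) = 16]
2. C_y = 2  [CA · DB = 9 ∩ 2·signedArea(CAD) = 16]
   → C = (1, 2)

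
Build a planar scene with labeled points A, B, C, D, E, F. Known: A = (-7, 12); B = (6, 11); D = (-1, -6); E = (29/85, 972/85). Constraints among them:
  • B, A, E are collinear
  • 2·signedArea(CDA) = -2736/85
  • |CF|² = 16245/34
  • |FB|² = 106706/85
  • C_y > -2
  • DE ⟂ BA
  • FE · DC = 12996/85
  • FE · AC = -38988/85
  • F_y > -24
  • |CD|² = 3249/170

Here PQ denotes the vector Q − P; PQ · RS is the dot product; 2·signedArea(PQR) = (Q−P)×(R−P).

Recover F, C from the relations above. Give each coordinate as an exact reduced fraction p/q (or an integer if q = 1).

1. C_x = -113/170  [line -18·x + -6·y + -1854/85 = 0 ∩ |CD|² = 3249/170]
2. C_y = -279/170  [line -18·x + -6·y + -1854/85 = 0 ∩ |CD|² = 3249/170]
   → C = (-113/170, -279/170)
3. F_x = -199/85  [FE · DC = 12996/85 ∩ FE · AC = -38988/85]
4. F_y = -1992/85  [FE · DC = 12996/85 ∩ FE · AC = -38988/85]
   → F = (-199/85, -1992/85)

C = (-113/170, -279/170)
F = (-199/85, -1992/85)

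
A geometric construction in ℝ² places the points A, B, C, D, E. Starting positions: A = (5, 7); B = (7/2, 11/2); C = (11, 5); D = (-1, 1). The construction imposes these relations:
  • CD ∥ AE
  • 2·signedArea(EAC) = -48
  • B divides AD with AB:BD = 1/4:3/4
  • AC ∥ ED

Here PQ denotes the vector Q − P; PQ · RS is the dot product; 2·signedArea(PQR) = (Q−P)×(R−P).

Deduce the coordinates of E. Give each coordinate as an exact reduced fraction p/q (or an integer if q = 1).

E = (-7, 3)

1. E_x = -7  [AC ∥ ED ∩ CD ∥ AE]
2. E_y = 3  [AC ∥ ED ∩ CD ∥ AE]
   → E = (-7, 3)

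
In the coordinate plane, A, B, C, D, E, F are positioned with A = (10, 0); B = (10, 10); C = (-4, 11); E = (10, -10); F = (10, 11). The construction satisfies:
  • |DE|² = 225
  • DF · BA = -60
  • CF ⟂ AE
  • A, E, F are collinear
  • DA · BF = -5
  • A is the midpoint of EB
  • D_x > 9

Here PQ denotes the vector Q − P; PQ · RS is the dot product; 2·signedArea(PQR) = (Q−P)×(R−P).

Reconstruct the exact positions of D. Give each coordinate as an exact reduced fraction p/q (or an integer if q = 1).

1. D_y = 5  [DF · BA = -60]
2. D_x = 10  [|DE|² = 225]
   → D = (10, 5)

D = (10, 5)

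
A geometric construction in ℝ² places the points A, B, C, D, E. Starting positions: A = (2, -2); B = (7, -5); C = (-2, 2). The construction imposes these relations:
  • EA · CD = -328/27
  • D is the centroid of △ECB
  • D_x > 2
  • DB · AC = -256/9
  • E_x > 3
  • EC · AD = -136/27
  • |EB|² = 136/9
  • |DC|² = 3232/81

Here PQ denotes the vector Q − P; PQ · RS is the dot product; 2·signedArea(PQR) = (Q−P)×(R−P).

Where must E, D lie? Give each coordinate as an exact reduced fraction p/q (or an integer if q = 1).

1. D_x = 26/9  [line 4·x + -4·y + -176/9 = 0 ∩ |DC|² = 3232/81]
2. D_y = -2  [line 4·x + -4·y + -176/9 = 0 ∩ |DC|² = 3232/81]
   → D = (26/9, -2)
3. E_x = 11/3  [EC · AD = -136/27 ∩ D is the centroid of △ECB]
4. E_y = -3  [EC · AD = -136/27 ∩ D is the centroid of △ECB]
   → E = (11/3, -3)

D = (26/9, -2)
E = (11/3, -3)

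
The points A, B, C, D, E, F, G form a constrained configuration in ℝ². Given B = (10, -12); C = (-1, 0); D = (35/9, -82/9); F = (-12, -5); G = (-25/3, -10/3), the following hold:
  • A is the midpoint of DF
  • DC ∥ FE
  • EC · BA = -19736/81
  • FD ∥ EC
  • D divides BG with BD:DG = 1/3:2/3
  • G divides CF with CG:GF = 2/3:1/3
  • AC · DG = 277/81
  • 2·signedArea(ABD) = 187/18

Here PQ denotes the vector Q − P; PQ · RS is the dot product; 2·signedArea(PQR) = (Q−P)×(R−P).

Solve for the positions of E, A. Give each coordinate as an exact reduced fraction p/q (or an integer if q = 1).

1. E_x = -152/9  [FD ∥ EC ∩ DC ∥ FE]
2. E_y = 37/9  [FD ∥ EC ∩ DC ∥ FE]
   → E = (-152/9, 37/9)
3. A_x = -73/18  [A is the midpoint of DF]
4. A_y = -127/18  [A is the midpoint of DF]
   → A = (-73/18, -127/18)

A = (-73/18, -127/18)
E = (-152/9, 37/9)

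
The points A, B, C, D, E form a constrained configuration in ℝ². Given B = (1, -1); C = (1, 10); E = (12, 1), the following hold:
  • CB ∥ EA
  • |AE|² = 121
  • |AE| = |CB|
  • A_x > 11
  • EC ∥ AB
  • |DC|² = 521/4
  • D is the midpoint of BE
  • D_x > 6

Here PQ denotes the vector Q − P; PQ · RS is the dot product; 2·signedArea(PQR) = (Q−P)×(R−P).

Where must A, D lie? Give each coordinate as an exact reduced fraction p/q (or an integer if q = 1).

1. A_x = 12  [EC ∥ AB ∩ CB ∥ EA]
2. A_y = -10  [EC ∥ AB ∩ CB ∥ EA]
   → A = (12, -10)
3. D_x = 13/2  [D is the midpoint of BE]
4. D_y = 0  [D is the midpoint of BE]
   → D = (13/2, 0)

A = (12, -10)
D = (13/2, 0)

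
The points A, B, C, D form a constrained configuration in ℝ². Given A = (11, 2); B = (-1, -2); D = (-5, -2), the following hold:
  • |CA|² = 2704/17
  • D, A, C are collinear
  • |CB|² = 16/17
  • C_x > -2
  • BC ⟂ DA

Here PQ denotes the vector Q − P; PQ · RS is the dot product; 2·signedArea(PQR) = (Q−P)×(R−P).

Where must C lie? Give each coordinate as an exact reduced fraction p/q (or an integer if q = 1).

C = (-21/17, -18/17)

1. C_x = -21/17  [D, A, C are collinear ∩ BC ⟂ DA]
2. C_y = -18/17  [D, A, C are collinear ∩ BC ⟂ DA]
   → C = (-21/17, -18/17)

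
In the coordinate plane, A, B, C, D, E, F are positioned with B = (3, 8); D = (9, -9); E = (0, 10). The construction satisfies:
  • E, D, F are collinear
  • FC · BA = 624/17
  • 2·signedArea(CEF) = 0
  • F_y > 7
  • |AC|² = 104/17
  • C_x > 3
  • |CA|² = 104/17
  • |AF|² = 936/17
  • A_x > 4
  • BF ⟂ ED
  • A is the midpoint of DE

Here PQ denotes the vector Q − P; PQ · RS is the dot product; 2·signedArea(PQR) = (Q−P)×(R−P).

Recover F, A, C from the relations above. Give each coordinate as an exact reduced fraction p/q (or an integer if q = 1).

1. F_x = 45/34  [E, D, F are collinear ∩ BF ⟂ ED]
2. F_y = 245/34  [E, D, F are collinear ∩ BF ⟂ ED]
   → F = (45/34, 245/34)
3. A_x = 9/2  [A is the midpoint of DE]
4. A_y = 1/2  [A is the midpoint of DE]
   → A = (9/2, 1/2)
5. C_x = 117/34  [2·signedArea(CEF) = 0 ∩ FC · BA = 624/17]
6. C_y = 93/34  [2·signedArea(CEF) = 0 ∩ FC · BA = 624/17]
   → C = (117/34, 93/34)

A = (9/2, 1/2)
C = (117/34, 93/34)
F = (45/34, 245/34)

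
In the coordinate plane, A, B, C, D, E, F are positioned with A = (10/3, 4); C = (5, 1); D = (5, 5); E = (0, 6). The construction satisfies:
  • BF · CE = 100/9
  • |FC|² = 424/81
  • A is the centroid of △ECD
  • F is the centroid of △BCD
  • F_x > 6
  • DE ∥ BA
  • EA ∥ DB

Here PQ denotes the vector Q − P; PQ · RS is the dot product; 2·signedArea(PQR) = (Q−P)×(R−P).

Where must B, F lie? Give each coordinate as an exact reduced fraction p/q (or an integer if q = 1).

1. B_x = 25/3  [DE ∥ BA ∩ EA ∥ DB]
2. B_y = 3  [DE ∥ BA ∩ EA ∥ DB]
   → B = (25/3, 3)
3. F_x = 55/9  [F is the centroid of △BCD]
4. F_y = 3  [F is the centroid of △BCD]
   → F = (55/9, 3)

B = (25/3, 3)
F = (55/9, 3)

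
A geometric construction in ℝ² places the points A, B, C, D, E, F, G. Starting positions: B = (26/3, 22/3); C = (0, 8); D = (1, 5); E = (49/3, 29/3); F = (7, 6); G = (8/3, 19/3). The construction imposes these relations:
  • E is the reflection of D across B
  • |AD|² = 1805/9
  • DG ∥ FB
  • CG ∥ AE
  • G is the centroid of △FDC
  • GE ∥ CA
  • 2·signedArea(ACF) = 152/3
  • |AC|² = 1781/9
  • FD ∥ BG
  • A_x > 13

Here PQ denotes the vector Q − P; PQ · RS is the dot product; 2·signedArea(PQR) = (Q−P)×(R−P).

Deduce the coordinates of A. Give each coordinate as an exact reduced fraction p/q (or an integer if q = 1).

1. A_x = 41/3  [CG ∥ AE ∩ GE ∥ CA]
2. A_y = 34/3  [CG ∥ AE ∩ GE ∥ CA]
   → A = (41/3, 34/3)

A = (41/3, 34/3)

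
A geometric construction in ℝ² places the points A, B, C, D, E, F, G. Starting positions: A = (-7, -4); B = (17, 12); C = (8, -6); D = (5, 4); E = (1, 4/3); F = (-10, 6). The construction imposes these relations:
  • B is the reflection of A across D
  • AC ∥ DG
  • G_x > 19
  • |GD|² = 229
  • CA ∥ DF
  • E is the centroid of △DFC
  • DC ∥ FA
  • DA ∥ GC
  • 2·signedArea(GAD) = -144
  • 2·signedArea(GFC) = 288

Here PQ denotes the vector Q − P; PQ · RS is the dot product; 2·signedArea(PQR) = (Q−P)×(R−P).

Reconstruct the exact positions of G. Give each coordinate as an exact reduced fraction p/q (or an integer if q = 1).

G = (20, 2)

1. G_x = 20  [DA ∥ GC ∩ AC ∥ DG]
2. G_y = 2  [DA ∥ GC ∩ AC ∥ DG]
   → G = (20, 2)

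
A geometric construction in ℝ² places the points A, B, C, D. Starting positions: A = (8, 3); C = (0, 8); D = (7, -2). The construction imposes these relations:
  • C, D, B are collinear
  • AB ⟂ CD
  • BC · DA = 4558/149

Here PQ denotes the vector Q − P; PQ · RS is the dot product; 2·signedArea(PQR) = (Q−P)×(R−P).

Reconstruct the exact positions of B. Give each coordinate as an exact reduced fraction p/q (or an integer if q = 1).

1. B_x = 742/149  [C, D, B are collinear ∩ AB ⟂ CD]
2. B_y = 132/149  [C, D, B are collinear ∩ AB ⟂ CD]
   → B = (742/149, 132/149)

B = (742/149, 132/149)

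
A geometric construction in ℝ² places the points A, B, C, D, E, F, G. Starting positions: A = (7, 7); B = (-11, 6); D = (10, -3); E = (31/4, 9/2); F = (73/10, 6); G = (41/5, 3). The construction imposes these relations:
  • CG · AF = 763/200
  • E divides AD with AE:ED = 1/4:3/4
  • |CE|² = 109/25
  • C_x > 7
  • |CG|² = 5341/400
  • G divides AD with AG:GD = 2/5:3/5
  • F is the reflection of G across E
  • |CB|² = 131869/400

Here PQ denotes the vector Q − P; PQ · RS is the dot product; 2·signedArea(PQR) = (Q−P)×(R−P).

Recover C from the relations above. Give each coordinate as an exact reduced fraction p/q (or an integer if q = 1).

C = (143/20, 13/2)

1. C_x = 143/20  [line -3/10·x + 1·y + -871/200 = 0 ∩ |CE|² = 109/25]
2. C_y = 13/2  [line -3/10·x + 1·y + -871/200 = 0 ∩ |CE|² = 109/25]
   → C = (143/20, 13/2)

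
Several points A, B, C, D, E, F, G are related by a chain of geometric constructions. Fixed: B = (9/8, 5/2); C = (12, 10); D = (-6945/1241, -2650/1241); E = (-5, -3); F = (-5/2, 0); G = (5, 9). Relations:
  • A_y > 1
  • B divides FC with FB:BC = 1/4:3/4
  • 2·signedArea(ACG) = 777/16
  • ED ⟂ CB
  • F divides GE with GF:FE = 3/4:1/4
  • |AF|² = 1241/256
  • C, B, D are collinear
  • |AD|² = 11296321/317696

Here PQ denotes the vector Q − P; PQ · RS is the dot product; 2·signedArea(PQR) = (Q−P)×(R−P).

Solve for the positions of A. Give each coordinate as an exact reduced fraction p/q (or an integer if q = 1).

1. A_x = -11/16  [line 1·x + -7·y + 151/16 = 0 ∩ |AD|² = 11296321/317696]
2. A_y = 5/4  [line 1·x + -7·y + 151/16 = 0 ∩ |AD|² = 11296321/317696]
   → A = (-11/16, 5/4)

A = (-11/16, 5/4)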